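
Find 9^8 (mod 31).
8 = 8 (binary 1000). Repeated squaring mod 31: 9^1 ≡ 9; 9^2 ≡ 9² = 81 ≡ 19; 9^4 ≡ 19² = 361 ≡ 20; 9^8 ≡ 20² = 400 ≡ 28. So 9^8 ≡ 28 (mod 31).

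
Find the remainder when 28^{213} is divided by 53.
By Fermat: 28^{52} ≡ 1 (mod 53). 213 = 4×52 + 5. So 28^{213} ≡ 28^{5} ≡ 49 (mod 53)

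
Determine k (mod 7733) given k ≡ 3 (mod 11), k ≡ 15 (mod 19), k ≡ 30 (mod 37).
7615

Using the Chinese Remainder Theorem:
M = product of moduli = 7733
For equation 1: M_1 = 703, 703 ≡ 10 (mod 11), inverse of 703 mod 11 is 10 (check: 10 × 10 = 100 ≡ 1 (mod 11))
For equation 2: M_2 = 407, 407 ≡ 8 (mod 19), inverse of 407 mod 19 is 12 (check: 8 × 12 = 96 ≡ 1 (mod 19))
For equation 3: M_3 = 209, 209 ≡ 24 (mod 37), inverse of 209 mod 37 is 17 (check: 24 × 17 = 408 ≡ 1 (mod 37))
Combine: k ≡ Σ r_i×M_i×(M_i⁻¹ mod m_i) = 3×703×10 + 15×407×12 + 30×209×17 = 21090 + 73260 + 106590 = 200940
200940 mod 7733 = 7615
k ≡ 7615 (mod 7733)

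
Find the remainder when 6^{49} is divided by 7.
By Fermat: 6^{6} ≡ 1 (mod 7). 49 = 8×6 + 1. So 6^{49} ≡ 6^{1} ≡ 6 (mod 7)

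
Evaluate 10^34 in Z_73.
Using repeated squaring. 34 = 32 + 2 (binary 100010). Repeated squaring mod 73: 10^1 ≡ 10; 10^2 ≡ 10² = 100 ≡ 27; 10^4 ≡ 27² = 729 ≡ 72; 10^8 ≡ 72² = 5184 ≡ 1; 10^16 ≡ 1² = 1 ≡ 1; 10^32 ≡ 1² = 1 ≡ 1. Multiply: 10^34 = 10^32 × 10^2 ≡ 1 × 27 (mod 73): 1 × 27 = 27 ≡ 27. So 10^34 ≡ 27 (mod 73).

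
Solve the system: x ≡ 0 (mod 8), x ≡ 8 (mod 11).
M = 8 × 11 = 88. M₁ = 11, y₁ ≡ 3 (mod 8). M₂ = 8, y₂ ≡ 7 (mod 11). x = 0×11×3 + 8×8×7 ≡ 8 (mod 88)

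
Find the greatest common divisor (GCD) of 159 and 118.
1

Using the Euclidean algorithm:
159 = 1 × 118 + 41
118 = 2 × 41 + 36
41 = 1 × 36 + 5
36 = 7 × 5 + 1
5 = 5 × 1 + 0

GCD(159, 118) = 1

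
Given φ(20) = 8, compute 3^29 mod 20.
By Euler: 3^{8} ≡ 1 (mod 20) since gcd(3, 20) = 1. 29 = 3×8 + 5. So 3^{29} ≡ 3^{5} ≡ 3 (mod 20)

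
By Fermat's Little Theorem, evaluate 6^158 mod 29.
By Fermat: 6^{28} ≡ 1 (mod 29). 158 = 5×28 + 18. So 6^{158} ≡ 6^{18} ≡ 20 (mod 29)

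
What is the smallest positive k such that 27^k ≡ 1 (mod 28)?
Powers of 27 mod 28: 27^1≡27, 27^2≡1. Order = 2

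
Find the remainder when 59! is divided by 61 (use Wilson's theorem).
(60)! = (59)! × (60) ≡ -1 (mod 61). So (59)! ≡ -1 × (60)^(-1) ≡ (-1)×(-1) = 1 (mod 61)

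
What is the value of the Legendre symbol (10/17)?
(10/17) = 10^{8} mod 17 = -1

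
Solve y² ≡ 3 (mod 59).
The square roots of 3 mod 59 are 48 and 11. Verify: 48² = 2304 ≡ 3 (mod 59)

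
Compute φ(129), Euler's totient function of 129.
84

Prime factorization: 129 = 3 × 43
Using the formula φ(n) = n × Π(1 - 1/p) for each prime factor p:
φ(129) = 129 × (1 - 1/3) × (1 - 1/43)
φ(129) = 84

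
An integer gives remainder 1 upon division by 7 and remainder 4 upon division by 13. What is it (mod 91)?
M = 7 × 13 = 91. M₁ = 13, y₁ ≡ 6 (mod 7). M₂ = 7, y₂ ≡ 2 (mod 13). z = 1×13×6 + 4×7×2 ≡ 43 (mod 91). The smallest positive such number is 43.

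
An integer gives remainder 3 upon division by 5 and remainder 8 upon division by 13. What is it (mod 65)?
M = 5 × 13 = 65. M₁ = 13, y₁ ≡ 2 (mod 5). M₂ = 5, y₂ ≡ 8 (mod 13). k = 3×13×2 + 8×5×8 ≡ 8 (mod 65). The smallest positive such number is 8.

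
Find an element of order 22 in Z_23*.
5 has order 22 mod 23 since 5^{22} ≡ 1 (mod 23) and no smaller power works.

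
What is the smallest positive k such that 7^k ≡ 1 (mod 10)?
Powers of 7 mod 10: 7^1≡7, 7^2≡9, 7^3≡3, 7^4≡1. Order = 4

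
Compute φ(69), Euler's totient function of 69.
44

Prime factorization: 69 = 3 × 23
Using the formula φ(n) = n × Π(1 - 1/p) for each prime factor p:
φ(69) = 69 × (1 - 1/3) × (1 - 1/23)
φ(69) = 44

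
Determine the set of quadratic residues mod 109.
QRs mod 109: {1, 3, 4, 5, 7, 9, 12, 15, 16, 20, 21, 22, 25, 26, 27, 28, 29, 31, 34, 35, 36, 38, 43, 45, 46, 48, 49, 60, 61, 63, 64, 66, 71, 73, 74, 75, 78, 80, 81, 82, 83, 84, 87, 88, 89, 93, 94, 97, 100, 102, 104, 105, 106, 108}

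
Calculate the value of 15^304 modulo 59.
Using Fermat: 15^{58} ≡ 1 (mod 59). 304 ≡ 14 (mod 58). So 15^{304} ≡ 15^{14} ≡ 57 (mod 59)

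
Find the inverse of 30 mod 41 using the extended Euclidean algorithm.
Extended GCD: 30(-15) + 41(11) = 1. So 30^(-1) ≡ 26 ≡ 26 (mod 41). Verify: 30 × 26 = 780 ≡ 1 (mod 41)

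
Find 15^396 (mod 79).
Using Fermat: 15^{78} ≡ 1 (mod 79). 396 ≡ 6 (mod 78). So 15^{396} ≡ 15^{6} ≡ 10 (mod 79)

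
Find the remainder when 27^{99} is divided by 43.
By Fermat: 27^{42} ≡ 1 (mod 43). 99 = 2×42 + 15. So 27^{99} ≡ 27^{15} ≡ 27 (mod 43)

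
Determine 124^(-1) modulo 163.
124^(-1) ≡ 117 (mod 163). Verification: 124 × 117 = 14508 ≡ 1 (mod 163)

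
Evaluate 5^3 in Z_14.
3 = 2 + 1 (binary 11). Repeated squaring mod 14: 5^1 ≡ 5; 5^2 ≡ 5² = 25 ≡ 11. Multiply: 5^3 = 5^2 × 5^1 ≡ 11 × 5 (mod 14): 11 × 5 = 55 ≡ 13. So 5^3 ≡ 13 (mod 14).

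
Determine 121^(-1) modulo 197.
121^(-1) ≡ 127 (mod 197). Verification: 121 × 127 = 15367 ≡ 1 (mod 197)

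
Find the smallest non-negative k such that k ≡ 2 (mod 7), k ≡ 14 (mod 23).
37

Using the Chinese Remainder Theorem:
M = product of moduli = 161
For equation 1: M_1 = 23, 23 ≡ 2 (mod 7), inverse of 23 mod 7 is 4 (check: 2 × 4 = 8 ≡ 1 (mod 7))
For equation 2: M_2 = 7, 7 ≡ 7 (mod 23), inverse of 7 mod 23 is 10 (check: 7 × 10 = 70 ≡ 1 (mod 23))
Combine: k ≡ Σ r_i×M_i×(M_i⁻¹ mod m_i) = 2×23×4 + 14×7×10 = 184 + 980 = 1164
1164 mod 161 = 37
k ≡ 37 (mod 161)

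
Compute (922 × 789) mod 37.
1

(922 × 789) = 727458
727458 mod 37 = 1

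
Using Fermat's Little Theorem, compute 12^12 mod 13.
By Fermat's Little Theorem, 12^{12} ≡ 1 (mod 13) since 13 is prime and gcd(12, 13) = 1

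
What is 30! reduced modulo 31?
By Wilson's theorem, (30)! ≡ -1 ≡ 30 (mod 31)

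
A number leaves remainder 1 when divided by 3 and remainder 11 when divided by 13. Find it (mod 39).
M = 3 × 13 = 39. M₁ = 13, y₁ ≡ 1 (mod 3). M₂ = 3, y₂ ≡ 9 (mod 13). r = 1×13×1 + 11×3×9 ≡ 37 (mod 39)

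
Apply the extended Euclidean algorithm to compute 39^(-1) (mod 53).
Extended GCD: 39(-19) + 53(14) = 1. So 39^(-1) ≡ 34 ≡ 34 (mod 53). Verify: 39 × 34 = 1326 ≡ 1 (mod 53)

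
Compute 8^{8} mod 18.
10

Using successive squaring:
Binary expansion of 8: 1000
Powers of 8 mod 18 (each is the square of the previous):
  8^1 ≡ 8 (mod 18)
  8^2 ≡ 8² = 64 ≡ 10 (mod 18)
  8^4 ≡ 10² = 100 ≡ 10 (mod 18)
  8^8 ≡ 10² = 100 ≡ 10 (mod 18)
8 is a power of 2, so 8^8 is the last square: ≡ 10 (mod 18)
Result: 8^8 ≡ 10 (mod 18)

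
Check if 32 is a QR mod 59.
By Euler's criterion: 32^{29} ≡ 58 (mod 59). Since this equals -1 (≡ 58), 32 is not a QR.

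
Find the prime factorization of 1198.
2 × 599

Divide by primes starting from smallest:
1198 ÷ 2 = 599
599 ÷ 599 = 1

1198 = 2 × 599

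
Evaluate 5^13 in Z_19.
Using repeated squaring. 13 = 8 + 4 + 1 (binary 1101). Repeated squaring mod 19: 5^1 ≡ 5; 5^2 ≡ 5² = 25 ≡ 6; 5^4 ≡ 6² = 36 ≡ 17; 5^8 ≡ 17² = 289 ≡ 4. Multiply: 5^13 = 5^8 × 5^4 × 5^1 ≡ 4 × 17 × 5 (mod 19): 4 × 17 = 68 ≡ 11; 11 × 5 = 55 ≡ 17. So 5^13 ≡ 17 (mod 19).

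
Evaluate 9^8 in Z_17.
8 = 8 (binary 1000). Repeated squaring mod 17: 9^1 ≡ 9; 9^2 ≡ 9² = 81 ≡ 13; 9^4 ≡ 13² = 169 ≡ 16; 9^8 ≡ 16² = 256 ≡ 1. So 9^8 ≡ 1 (mod 17).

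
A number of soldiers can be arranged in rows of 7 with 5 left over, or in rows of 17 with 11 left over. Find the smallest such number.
M = 7 × 17 = 119. M₁ = 17, y₁ ≡ 5 (mod 7). M₂ = 7, y₂ ≡ 5 (mod 17). x = 5×17×5 + 11×7×5 ≡ 96 (mod 119). The smallest positive such number is 96.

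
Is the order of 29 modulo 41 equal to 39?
No, the actual order is 40, not 39.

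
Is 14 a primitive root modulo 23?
Yes

To verify, check if 14^(22/q) ≢ 1 (mod 23) for each prime divisor q of 22
Divisors of 22 = 22: [1, 2, 11, 22]
  14^(22/2) = 14^11 ≡ 22 (mod 23)
  14^(22/11) = 14^2 ≡ 12 (mod 23)
Conclusion: 14 is a primitive root modulo 23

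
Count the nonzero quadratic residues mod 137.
For prime 137, there are (p-1)/2 = (137-1)/2 = 68 quadratic residues (excluding 0).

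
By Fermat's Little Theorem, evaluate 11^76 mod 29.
By Fermat: 11^{28} ≡ 1 (mod 29). 76 = 2×28 + 20. So 11^{76} ≡ 11^{20} ≡ 20 (mod 29)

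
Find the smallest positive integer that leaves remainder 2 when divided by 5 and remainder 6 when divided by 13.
M = 5 × 13 = 65. M₁ = 13, y₁ ≡ 2 (mod 5). M₂ = 5, y₂ ≡ 8 (mod 13). r = 2×13×2 + 6×5×8 ≡ 32 (mod 65). The smallest positive such number is 32.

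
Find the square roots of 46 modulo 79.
The square roots of 46 mod 79 are 21 and 58. Verify: 21² = 441 ≡ 46 (mod 79)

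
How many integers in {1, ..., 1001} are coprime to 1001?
720

Prime factorization: 1001 = 7 × 11 × 13
Using the formula φ(n) = n × Π(1 - 1/p) for each prime factor p:
φ(1001) = 1001 × (1 - 1/7) × (1 - 1/11) × (1 - 1/13)
φ(1001) = 720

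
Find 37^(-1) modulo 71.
48

Using Extended Euclidean Algorithm:
gcd(37, 71) = 1
Bezout coefficients: 37 × -23 + 71 × 12 = 1
So 37 × -23 ≡ 1 (mod 71)
The inverse is -23 mod 71 = 48
Verification: 37 × 48 = 1776 = 25 × 71 + 1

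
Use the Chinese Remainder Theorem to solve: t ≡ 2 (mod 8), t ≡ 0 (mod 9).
M = 8 × 9 = 72. M₁ = 9, y₁ ≡ 1 (mod 8). M₂ = 8, y₂ ≡ 8 (mod 9). t = 2×9×1 + 0×8×8 ≡ 18 (mod 72)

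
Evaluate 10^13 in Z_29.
Using repeated squaring. 13 = 8 + 4 + 1 (binary 1101). Repeated squaring mod 29: 10^1 ≡ 10; 10^2 ≡ 10² = 100 ≡ 13; 10^4 ≡ 13² = 169 ≡ 24; 10^8 ≡ 24² = 576 ≡ 25. Multiply: 10^13 = 10^8 × 10^4 × 10^1 ≡ 25 × 24 × 10 (mod 29): 25 × 24 = 600 ≡ 20; 20 × 10 = 200 ≡ 26. So 10^13 ≡ 26 (mod 29).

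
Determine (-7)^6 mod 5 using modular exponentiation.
(-7) ≡ 3 (mod 5). 6 = 4 + 2 (binary 110). Repeated squaring mod 5: 3^1 ≡ 3; 3^2 ≡ 3² = 9 ≡ 4; 3^4 ≡ 4² = 16 ≡ 1. Multiply: (-7)^6 ≡ 3^4 × 3^2 ≡ 1 × 4 (mod 5): 1 × 4 = 4 ≡ 4. So (-7)^6 ≡ 4 (mod 5).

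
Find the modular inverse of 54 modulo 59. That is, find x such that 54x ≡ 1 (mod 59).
47

Using Extended Euclidean Algorithm:
gcd(54, 59) = 1
Bezout coefficients: 54 × -12 + 59 × 11 = 1
So 54 × -12 ≡ 1 (mod 59)
The inverse is -12 mod 59 = 47
Verification: 54 × 47 = 2538 = 43 × 59 + 1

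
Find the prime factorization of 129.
3 × 43

Divide by primes starting from smallest:
129 ÷ 3 = 43
43 ÷ 43 = 1

129 = 3 × 43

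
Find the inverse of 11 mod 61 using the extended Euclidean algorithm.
Extended GCD: 11(-11) + 61(2) = 1. So 11^(-1) ≡ 50 ≡ 50 (mod 61). Verify: 11 × 50 = 550 ≡ 1 (mod 61)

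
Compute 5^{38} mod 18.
7

Using successive squaring:
Binary expansion of 38: 100110
Powers of 5 mod 18 (each is the square of the previous):
  5^1 ≡ 5 (mod 18)
  5^2 ≡ 5² = 25 ≡ 7 (mod 18)
  5^4 ≡ 7² = 49 ≡ 13 (mod 18)
  5^8 ≡ 13² = 169 ≡ 7 (mod 18)
  5^16 ≡ 7² = 49 ≡ 13 (mod 18)
  5^32 ≡ 13² = 169 ≡ 7 (mod 18)
38 = 32 + 4 + 2, so 5^38 = 5^32 × 5^4 × 5^2 ≡ 7 × 13 × 7 (mod 18)
Multiplying step by step:
  7 × 13 = 91 ≡ 1 (mod 18)
  1 × 7 = 7 ≡ 7 (mod 18)
Result: 5^38 ≡ 7 (mod 18)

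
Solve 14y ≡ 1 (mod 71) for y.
66

Using Extended Euclidean Algorithm:
gcd(14, 71) = 1
Bezout coefficients: 14 × -5 + 71 × 1 = 1
So 14 × -5 ≡ 1 (mod 71)
The inverse is -5 mod 71 = 66
Verification: 14 × 66 = 924 = 13 × 71 + 1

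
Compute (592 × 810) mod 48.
0

(592 × 810) = 479520
479520 mod 48 = 0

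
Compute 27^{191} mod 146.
119

Using successive squaring:
Binary expansion of 191: 10111111
Powers of 27 mod 146 (each is the square of the previous):
  27^1 ≡ 27 (mod 146)
  27^2 ≡ 27² = 729 ≡ 145 (mod 146)
  27^4 ≡ 145² = 21025 ≡ 1 (mod 146)
  27^8 ≡ 1² = 1 ≡ 1 (mod 146)
  27^16 ≡ 1² = 1 ≡ 1 (mod 146)
  27^32 ≡ 1² = 1 ≡ 1 (mod 146)
  27^64 ≡ 1² = 1 ≡ 1 (mod 146)
  27^128 ≡ 1² = 1 ≡ 1 (mod 146)
191 = 128 + 32 + 16 + 8 + 4 + 2 + 1, so 27^191 = 27^128 × 27^32 × 27^16 × 27^8 × 27^4 × 27^2 × 27^1 ≡ 1 × 1 × 1 × 1 × 1 × 145 × 27 (mod 146)
Multiplying step by step:
  1 × 1 = 1 ≡ 1 (mod 146)
  1 × 1 = 1 ≡ 1 (mod 146)
  1 × 1 = 1 ≡ 1 (mod 146)
  1 × 1 = 1 ≡ 1 (mod 146)
  1 × 145 = 145 ≡ 145 (mod 146)
  145 × 27 = 3915 ≡ 119 (mod 146)
Result: 27^191 ≡ 119 (mod 146)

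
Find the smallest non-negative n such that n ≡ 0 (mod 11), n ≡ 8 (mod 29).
66

Using the Chinese Remainder Theorem:
M = product of moduli = 319
For equation 1: M_1 = 29, 29 ≡ 7 (mod 11), inverse of 29 mod 11 is 8 (check: 7 × 8 = 56 ≡ 1 (mod 11))
For equation 2: M_2 = 11, 11 ≡ 11 (mod 29), inverse of 11 mod 29 is 8 (check: 11 × 8 = 88 ≡ 1 (mod 29))
Combine: n ≡ Σ r_i×M_i×(M_i⁻¹ mod m_i) = 0×29×8 + 8×11×8 = 0 + 704 = 704
704 mod 319 = 66
n ≡ 66 (mod 319)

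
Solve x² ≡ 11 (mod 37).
The square roots of 11 mod 37 are 23 and 14. Verify: 23² = 529 ≡ 11 (mod 37)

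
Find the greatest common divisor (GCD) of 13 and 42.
1

Using the Euclidean algorithm:
13 = 0 × 42 + 13
42 = 3 × 13 + 3
13 = 4 × 3 + 1
3 = 3 × 1 + 0

GCD(13, 42) = 1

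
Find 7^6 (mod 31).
6 = 4 + 2 (binary 110). Repeated squaring mod 31: 7^1 ≡ 7; 7^2 ≡ 7² = 49 ≡ 18; 7^4 ≡ 18² = 324 ≡ 14. Multiply: 7^6 = 7^4 × 7^2 ≡ 14 × 18 (mod 31): 14 × 18 = 252 ≡ 4. So 7^6 ≡ 4 (mod 31).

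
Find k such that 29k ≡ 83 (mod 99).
37

Since gcd(29, 99) = 1 divides 83, a solution exists.
Multiply both sides by the inverse of 29 mod 99:
  29^(-1) mod 99 = 41
  x ≡ 41 × 83 ≡ 3403 ≡ 37 (mod 99)
Verification: 29 × 37 = 1073 = 10 × 99 + 83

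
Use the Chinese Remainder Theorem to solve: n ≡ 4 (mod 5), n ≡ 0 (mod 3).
9

Using the Chinese Remainder Theorem:
M = product of moduli = 15
For equation 1: M_1 = 3, 3 ≡ 3 (mod 5), inverse of 3 mod 5 is 2 (check: 3 × 2 = 6 ≡ 1 (mod 5))
For equation 2: M_2 = 5, 5 ≡ 2 (mod 3), inverse of 5 mod 3 is 2 (check: 2 × 2 = 4 ≡ 1 (mod 3))
Combine: n ≡ Σ r_i×M_i×(M_i⁻¹ mod m_i) = 4×3×2 + 0×5×2 = 24 + 0 = 24
24 mod 15 = 9
n ≡ 9 (mod 15)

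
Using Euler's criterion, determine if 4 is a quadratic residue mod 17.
By Euler's criterion: 4^{8} ≡ 1 (mod 17). Since this equals 1, 4 is a QR.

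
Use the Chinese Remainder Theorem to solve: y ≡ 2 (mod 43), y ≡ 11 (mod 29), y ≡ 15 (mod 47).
47861

Using the Chinese Remainder Theorem:
M = product of moduli = 58609
For equation 1: M_1 = 1363, 1363 ≡ 30 (mod 43), inverse of 1363 mod 43 is 33 (check: 30 × 33 = 990 ≡ 1 (mod 43))
For equation 2: M_2 = 2021, 2021 ≡ 20 (mod 29), inverse of 2021 mod 29 is 16 (check: 20 × 16 = 320 ≡ 1 (mod 29))
For equation 3: M_3 = 1247, 1247 ≡ 25 (mod 47), inverse of 1247 mod 47 is 32 (check: 25 × 32 = 800 ≡ 1 (mod 47))
Combine: y ≡ Σ r_i×M_i×(M_i⁻¹ mod m_i) = 2×1363×33 + 11×2021×16 + 15×1247×32 = 89958 + 355696 + 598560 = 1044214
1044214 mod 58609 = 47861
y ≡ 47861 (mod 58609)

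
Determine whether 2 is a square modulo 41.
By Euler's criterion: 2^{20} ≡ 1 (mod 41). Since this equals 1, 2 is a QR.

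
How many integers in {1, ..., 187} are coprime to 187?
160

Prime factorization: 187 = 11 × 17
Using the formula φ(n) = n × Π(1 - 1/p) for each prime factor p:
φ(187) = 187 × (1 - 1/11) × (1 - 1/17)
φ(187) = 160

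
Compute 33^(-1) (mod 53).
33^(-1) ≡ 45 (mod 53). Verification: 33 × 45 = 1485 ≡ 1 (mod 53)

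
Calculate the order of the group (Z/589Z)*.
540

Prime factorization: 589 = 19 × 31
Using the formula φ(n) = n × Π(1 - 1/p) for each prime factor p:
φ(589) = 589 × (1 - 1/19) × (1 - 1/31)
φ(589) = 540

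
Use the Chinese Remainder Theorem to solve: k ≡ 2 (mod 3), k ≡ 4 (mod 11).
M = 3 × 11 = 33. M₁ = 11, y₁ ≡ 2 (mod 3). M₂ = 3, y₂ ≡ 4 (mod 11). k = 2×11×2 + 4×3×4 ≡ 26 (mod 33)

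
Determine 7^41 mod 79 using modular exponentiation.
Using repeated squaring. 41 = 32 + 8 + 1 (binary 101001). Repeated squaring mod 79: 7^1 ≡ 7; 7^2 ≡ 7² = 49 ≡ 49; 7^4 ≡ 49² = 2401 ≡ 31; 7^8 ≡ 31² = 961 ≡ 13; 7^16 ≡ 13² = 169 ≡ 11; 7^32 ≡ 11² = 121 ≡ 42. Multiply: 7^41 = 7^32 × 7^8 × 7^1 ≡ 42 × 13 × 7 (mod 79): 42 × 13 = 546 ≡ 72; 72 × 7 = 504 ≡ 30. So 7^41 ≡ 30 (mod 79).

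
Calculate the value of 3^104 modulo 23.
Using Fermat: 3^{22} ≡ 1 (mod 23). 104 ≡ 16 (mod 22). So 3^{104} ≡ 3^{16} ≡ 13 (mod 23)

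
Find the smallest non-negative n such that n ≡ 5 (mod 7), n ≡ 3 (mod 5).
33

Using the Chinese Remainder Theorem:
M = product of moduli = 35
For equation 1: M_1 = 5, 5 ≡ 5 (mod 7), inverse of 5 mod 7 is 3 (check: 5 × 3 = 15 ≡ 1 (mod 7))
For equation 2: M_2 = 7, 7 ≡ 2 (mod 5), inverse of 7 mod 5 is 3 (check: 2 × 3 = 6 ≡ 1 (mod 5))
Combine: n ≡ Σ r_i×M_i×(M_i⁻¹ mod m_i) = 5×5×3 + 3×7×3 = 75 + 63 = 138
138 mod 35 = 33
n ≡ 33 (mod 35)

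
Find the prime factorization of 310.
2 × 5 × 31

Divide by primes starting from smallest:
310 ÷ 2 = 155
155 ÷ 5 = 31
31 ÷ 31 = 1

310 = 2 × 5 × 31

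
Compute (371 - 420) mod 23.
20

(371 - 420) = -49
-49 mod 23 = 20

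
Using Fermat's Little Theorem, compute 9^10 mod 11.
By Fermat's Little Theorem, 9^{10} ≡ 1 (mod 11) since 11 is prime and gcd(9, 11) = 1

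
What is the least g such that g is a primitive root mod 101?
p - 1 = 100 has prime divisors 2, 5. h is a primitive root mod 101 iff h^(100/q) ≢ 1 (mod 101) for each such q.
h = 2: 2^50 ≡ 100, 2^20 ≡ 95 (mod 101); none is 1, so 2 has order 100 and is a primitive root.
The smallest primitive root mod 101 is g = 2.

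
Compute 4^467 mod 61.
Using Fermat: 4^{60} ≡ 1 (mod 61). 467 ≡ 47 (mod 60). So 4^{467} ≡ 4^{47} ≡ 45 (mod 61)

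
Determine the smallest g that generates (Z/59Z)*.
2

A primitive root g modulo p has order p-1 = 58
Prime divisors of 58: [2, 29]
g is a primitive root iff g^(58/q) ≢ 1 (mod 59) for each prime divisor q
Testing small values:
  g = 2: 2^29 ≡ 58, 2^2 ≡ 4 (mod 59) → none is 1, primitive root!
The smallest primitive root is 2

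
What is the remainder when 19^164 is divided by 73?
Using Fermat: 19^{72} ≡ 1 (mod 73). 164 ≡ 20 (mod 72). So 19^{164} ≡ 19^{20} ≡ 4 (mod 73)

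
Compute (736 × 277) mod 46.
0

(736 × 277) = 203872
203872 mod 46 = 0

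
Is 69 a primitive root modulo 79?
No

To verify, check if 69^(78/q) ≢ 1 (mod 79) for each prime divisor q of 78
Divisors of 78 = 78: [1, 2, 3, 6, 13, 26, 39, 78]
  69^(78/2) = 69^39 ≡ 78 (mod 79)
  69^(78/3) = 69^26 ≡ 1 (mod 79)
  69^(78/13) = 69^6 ≡ 18 (mod 79)
Conclusion: 69 is not a primitive root modulo 79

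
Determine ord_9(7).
Powers of 7 mod 9: 7^1≡7, 7^2≡4, 7^3≡1. Order = 3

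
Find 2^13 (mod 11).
Using Fermat: 2^{10} ≡ 1 (mod 11). 13 ≡ 3 (mod 10). So 2^{13} ≡ 2^{3} ≡ 8 (mod 11)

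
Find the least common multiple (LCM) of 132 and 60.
660

First find GCD(132, 60) using the Euclidean algorithm:
132 = 2 × 60 + 12
60 = 5 × 12 + 0
GCD(132, 60) = 12

LCM formula: LCM(a, b) = (a × b) / GCD(a, b)
LCM(132, 60) = (132 × 60) / 12
LCM(132, 60) = 7920 / 12
LCM(132, 60) = 660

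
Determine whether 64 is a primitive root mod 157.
p - 1 = 156 has prime divisors 2, 3, 13. Check 64^(156/q) mod 157 for each: 64^(156/2) = 64^78 ≡ 1, 64^(156/3) = 64^52 ≡ 1, 64^(156/13) = 64^12 ≡ 130 (mod 157). Since 64^78 ≡ 1 (mod 157), the order of 64 divides 78 (in fact the order is 26) ≠ 156, so it is not a primitive root.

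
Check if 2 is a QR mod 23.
By Euler's criterion: 2^{11} ≡ 1 (mod 23). Since this equals 1, 2 is a QR.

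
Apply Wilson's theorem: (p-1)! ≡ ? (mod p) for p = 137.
By Wilson's theorem, (136)! ≡ -1 ≡ 136 (mod 137)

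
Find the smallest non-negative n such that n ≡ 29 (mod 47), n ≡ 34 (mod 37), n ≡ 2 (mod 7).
11356

Using the Chinese Remainder Theorem:
M = product of moduli = 12173
For equation 1: M_1 = 259, 259 ≡ 24 (mod 47), inverse of 259 mod 47 is 2 (check: 24 × 2 = 48 ≡ 1 (mod 47))
For equation 2: M_2 = 329, 329 ≡ 33 (mod 37), inverse of 329 mod 37 is 9 (check: 33 × 9 = 297 ≡ 1 (mod 37))
For equation 3: M_3 = 1739, 1739 ≡ 3 (mod 7), inverse of 1739 mod 7 is 5 (check: 3 × 5 = 15 ≡ 1 (mod 7))
Combine: n ≡ Σ r_i×M_i×(M_i⁻¹ mod m_i) = 29×259×2 + 34×329×9 + 2×1739×5 = 15022 + 100674 + 17390 = 133086
133086 mod 12173 = 11356
n ≡ 11356 (mod 12173)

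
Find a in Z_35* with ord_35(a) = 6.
4 has order 6 mod 35 since 4^{6} ≡ 1 (mod 35) and no smaller power works.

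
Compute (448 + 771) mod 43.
15

(448 + 771) = 1219
1219 mod 43 = 15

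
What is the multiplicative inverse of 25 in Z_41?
23

Using Extended Euclidean Algorithm:
gcd(25, 41) = 1
Bezout coefficients: 25 × -18 + 41 × 11 = 1
So 25 × -18 ≡ 1 (mod 41)
The inverse is -18 mod 41 = 23
Verification: 25 × 23 = 575 = 14 × 41 + 1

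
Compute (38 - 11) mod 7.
6

(38 - 11) = 27
27 mod 7 = 6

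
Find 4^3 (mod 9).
3 = 2 + 1 (binary 11). Repeated squaring mod 9: 4^1 ≡ 4; 4^2 ≡ 4² = 16 ≡ 7. Multiply: 4^3 = 4^2 × 4^1 ≡ 7 × 4 (mod 9): 7 × 4 = 28 ≡ 1. So 4^3 ≡ 1 (mod 9).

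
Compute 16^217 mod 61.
Using Fermat: 16^{60} ≡ 1 (mod 61). 217 ≡ 37 (mod 60). So 16^{217} ≡ 16^{37} ≡ 15 (mod 61)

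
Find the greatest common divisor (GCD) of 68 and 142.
2

Using the Euclidean algorithm:
68 = 0 × 142 + 68
142 = 2 × 68 + 6
68 = 11 × 6 + 2
6 = 3 × 2 + 0

GCD(68, 142) = 2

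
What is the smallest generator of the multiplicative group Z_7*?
p - 1 = 6 has prime divisors 2, 3. h is a primitive root mod 7 iff h^(6/q) ≢ 1 (mod 7) for each such q.
h = 2: 2^3 ≡ 1, 2^2 ≡ 4 (mod 7); 2^3 ≡ 1, so not a primitive root.
h = 3: 3^3 ≡ 6, 3^2 ≡ 2 (mod 7); none is 1, so 3 has order 6 and is a primitive root.
The smallest primitive root mod 7 is g = 3.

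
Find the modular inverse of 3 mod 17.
3^(-1) ≡ 6 (mod 17). Verification: 3 × 6 = 18 ≡ 1 (mod 17)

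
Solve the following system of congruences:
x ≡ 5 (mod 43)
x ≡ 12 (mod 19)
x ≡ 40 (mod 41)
6928

Using the Chinese Remainder Theorem:
M = product of moduli = 33497
For equation 1: M_1 = 779, 779 ≡ 5 (mod 43), inverse of 779 mod 43 is 26 (check: 5 × 26 = 130 ≡ 1 (mod 43))
For equation 2: M_2 = 1763, 1763 ≡ 15 (mod 19), inverse of 1763 mod 19 is 14 (check: 15 × 14 = 210 ≡ 1 (mod 19))
For equation 3: M_3 = 817, 817 ≡ 38 (mod 41), inverse of 817 mod 41 is 27 (check: 38 × 27 = 1026 ≡ 1 (mod 41))
Combine: x ≡ Σ r_i×M_i×(M_i⁻¹ mod m_i) = 5×779×26 + 12×1763×14 + 40×817×27 = 101270 + 296184 + 882360 = 1279814
1279814 mod 33497 = 6928
x ≡ 6928 (mod 33497)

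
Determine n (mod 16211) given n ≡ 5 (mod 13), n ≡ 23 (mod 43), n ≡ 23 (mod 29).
6258

Using the Chinese Remainder Theorem:
M = product of moduli = 16211
For equation 1: M_1 = 1247, 1247 ≡ 12 (mod 13), inverse of 1247 mod 13 is 12 (check: 12 × 12 = 144 ≡ 1 (mod 13))
For equation 2: M_2 = 377, 377 ≡ 33 (mod 43), inverse of 377 mod 43 is 30 (check: 33 × 30 = 990 ≡ 1 (mod 43))
For equation 3: M_3 = 559, 559 ≡ 8 (mod 29), inverse of 559 mod 29 is 11 (check: 8 × 11 = 88 ≡ 1 (mod 29))
Combine: n ≡ Σ r_i×M_i×(M_i⁻¹ mod m_i) = 5×1247×12 + 23×377×30 + 23×559×11 = 74820 + 260130 + 141427 = 476377
476377 mod 16211 = 6258
n ≡ 6258 (mod 16211)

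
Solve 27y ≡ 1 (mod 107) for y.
4

Using Extended Euclidean Algorithm:
gcd(27, 107) = 1
Bezout coefficients: 27 × 4 + 107 × -1 = 1
So 27 × 4 ≡ 1 (mod 107)
The inverse is 4 mod 107 = 4
Verification: 27 × 4 = 108 = 1 × 107 + 1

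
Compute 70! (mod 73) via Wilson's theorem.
(72)! = (70)! × (71) × (72) ≡ -1 (mod 73). So (70)! ≡ -1 × [(72)(71)]^(-1) ≡ 36 (mod 73)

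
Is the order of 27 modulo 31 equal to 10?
Yes, ord_31(27) = 10.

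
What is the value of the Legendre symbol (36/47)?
(36/47) = 36^{23} mod 47 = 1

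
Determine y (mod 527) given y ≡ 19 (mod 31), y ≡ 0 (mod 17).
391

Using the Chinese Remainder Theorem:
M = product of moduli = 527
For equation 1: M_1 = 17, 17 ≡ 17 (mod 31), inverse of 17 mod 31 is 11 (check: 17 × 11 = 187 ≡ 1 (mod 31))
For equation 2: M_2 = 31, 31 ≡ 14 (mod 17), inverse of 31 mod 17 is 11 (check: 14 × 11 = 154 ≡ 1 (mod 17))
Combine: y ≡ Σ r_i×M_i×(M_i⁻¹ mod m_i) = 19×17×11 + 0×31×11 = 3553 + 0 = 3553
3553 mod 527 = 391
y ≡ 391 (mod 527)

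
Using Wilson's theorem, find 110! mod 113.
(112)! = (110)! × (111) × (112) ≡ -1 (mod 113). So (110)! ≡ -1 × [(112)(111)]^(-1) ≡ 56 (mod 113)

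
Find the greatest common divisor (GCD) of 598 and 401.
1

Using the Euclidean algorithm:
598 = 1 × 401 + 197
401 = 2 × 197 + 7
197 = 28 × 7 + 1
7 = 7 × 1 + 0

GCD(598, 401) = 1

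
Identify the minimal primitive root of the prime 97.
p - 1 = 96 has prime divisors 2, 3. h is a primitive root mod 97 iff h^(96/q) ≢ 1 (mod 97) for each such q.
h = 2: 2^48 ≡ 1, 2^32 ≡ 35 (mod 97); 2^48 ≡ 1, so not a primitive root.
h = 3: 3^48 ≡ 1, 3^32 ≡ 35 (mod 97); 3^48 ≡ 1, so not a primitive root.
h = 4: 4^48 ≡ 1, 4^32 ≡ 61 (mod 97); 4^48 ≡ 1, so not a primitive root.
h = 5: 5^48 ≡ 96, 5^32 ≡ 35 (mod 97); none is 1, so 5 has order 96 and is a primitive root.
The smallest primitive root mod 97 is g = 5.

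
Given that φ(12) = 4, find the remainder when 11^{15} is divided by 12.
By Euler: 11^{4} ≡ 1 (mod 12) since gcd(11, 12) = 1. 15 = 3×4 + 3. So 11^{15} ≡ 11^{3} ≡ 11 (mod 12)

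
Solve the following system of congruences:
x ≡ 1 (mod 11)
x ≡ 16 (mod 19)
111

Using the Chinese Remainder Theorem:
M = product of moduli = 209
For equation 1: M_1 = 19, 19 ≡ 8 (mod 11), inverse of 19 mod 11 is 7 (check: 8 × 7 = 56 ≡ 1 (mod 11))
For equation 2: M_2 = 11, 11 ≡ 11 (mod 19), inverse of 11 mod 19 is 7 (check: 11 × 7 = 77 ≡ 1 (mod 19))
Combine: x ≡ Σ r_i×M_i×(M_i⁻¹ mod m_i) = 1×19×7 + 16×11×7 = 133 + 1232 = 1365
1365 mod 209 = 111
x ≡ 111 (mod 209)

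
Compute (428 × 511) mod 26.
22

(428 × 511) = 218708
218708 mod 26 = 22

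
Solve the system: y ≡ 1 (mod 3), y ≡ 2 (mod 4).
M = 3 × 4 = 12. M₁ = 4, y₁ ≡ 1 (mod 3). M₂ = 3, y₂ ≡ 3 (mod 4). y = 1×4×1 + 2×3×3 ≡ 10 (mod 12)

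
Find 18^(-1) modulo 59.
23

Using Extended Euclidean Algorithm:
gcd(18, 59) = 1
Bezout coefficients: 18 × 23 + 59 × -7 = 1
So 18 × 23 ≡ 1 (mod 59)
The inverse is 23 mod 59 = 23
Verification: 18 × 23 = 414 = 7 × 59 + 1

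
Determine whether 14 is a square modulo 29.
By Euler's criterion: 14^{14} ≡ 28 (mod 29). Since this equals -1 (≡ 28), 14 is not a QR.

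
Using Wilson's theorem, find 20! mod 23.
(22)! = (20)! × (21) × (22) ≡ -1 (mod 23). So (20)! ≡ -1 × [(22)(21)]^(-1) ≡ 11 (mod 23)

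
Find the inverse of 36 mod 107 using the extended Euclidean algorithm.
Extended GCD: 36(3) + 107(-1) = 1. So 36^(-1) ≡ 3 ≡ 3 (mod 107). Verify: 36 × 3 = 108 ≡ 1 (mod 107)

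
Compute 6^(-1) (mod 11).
2

Using Extended Euclidean Algorithm:
gcd(6, 11) = 1
Bezout coefficients: 6 × 2 + 11 × -1 = 1
So 6 × 2 ≡ 1 (mod 11)
The inverse is 2 mod 11 = 2
Verification: 6 × 2 = 12 = 1 × 11 + 1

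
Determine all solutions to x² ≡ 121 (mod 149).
The square roots of 121 mod 149 are 138 and 11. Verify: 138² = 19044 ≡ 121 (mod 149)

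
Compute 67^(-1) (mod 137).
67^(-1) ≡ 45 (mod 137). Verification: 67 × 45 = 3015 ≡ 1 (mod 137)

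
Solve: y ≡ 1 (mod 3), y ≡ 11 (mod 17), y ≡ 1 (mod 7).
M = 3 × 17 × 7 = 357. M₁ = 119, y₁ ≡ 2 (mod 3). M₂ = 21, y₂ ≡ 13 (mod 17). M₃ = 51, y₃ ≡ 4 (mod 7). y = 1×119×2 + 11×21×13 + 1×51×4 ≡ 232 (mod 357)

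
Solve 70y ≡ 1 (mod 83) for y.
51

Using Extended Euclidean Algorithm:
gcd(70, 83) = 1
Bezout coefficients: 70 × -32 + 83 × 27 = 1
So 70 × -32 ≡ 1 (mod 83)
The inverse is -32 mod 83 = 51
Verification: 70 × 51 = 3570 = 43 × 83 + 1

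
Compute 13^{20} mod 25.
1

Using successive squaring:
Binary expansion of 20: 10100
Powers of 13 mod 25 (each is the square of the previous):
  13^1 ≡ 13 (mod 25)
  13^2 ≡ 13² = 169 ≡ 19 (mod 25)
  13^4 ≡ 19² = 361 ≡ 11 (mod 25)
  13^8 ≡ 11² = 121 ≡ 21 (mod 25)
  13^16 ≡ 21² = 441 ≡ 16 (mod 25)
20 = 16 + 4, so 13^20 = 13^16 × 13^4 ≡ 16 × 11 (mod 25)
Multiplying step by step:
  16 × 11 = 176 ≡ 1 (mod 25)
Result: 13^20 ≡ 1 (mod 25)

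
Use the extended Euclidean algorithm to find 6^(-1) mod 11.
Extended GCD: 6(2) + 11(-1) = 1. So 6^(-1) ≡ 2 ≡ 2 (mod 11). Verify: 6 × 2 = 12 ≡ 1 (mod 11)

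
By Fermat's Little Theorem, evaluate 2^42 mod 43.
By Fermat's Little Theorem, 2^{42} ≡ 1 (mod 43) since 43 is prime and gcd(2, 43) = 1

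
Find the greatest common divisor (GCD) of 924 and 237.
3

Using the Euclidean algorithm:
924 = 3 × 237 + 213
237 = 1 × 213 + 24
213 = 8 × 24 + 21
24 = 1 × 21 + 3
21 = 7 × 3 + 0

GCD(924, 237) = 3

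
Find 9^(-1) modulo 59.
46

Using Extended Euclidean Algorithm:
gcd(9, 59) = 1
Bezout coefficients: 9 × -13 + 59 × 2 = 1
So 9 × -13 ≡ 1 (mod 59)
The inverse is -13 mod 59 = 46
Verification: 9 × 46 = 414 = 7 × 59 + 1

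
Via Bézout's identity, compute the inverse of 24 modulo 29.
Extended GCD: 24(-6) + 29(5) = 1. So 24^(-1) ≡ 23 ≡ 23 (mod 29). Verify: 24 × 23 = 552 ≡ 1 (mod 29)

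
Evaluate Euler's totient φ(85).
64

Prime factorization: 85 = 5 × 17
Using the formula φ(n) = n × Π(1 - 1/p) for each prime factor p:
φ(85) = 85 × (1 - 1/5) × (1 - 1/17)
φ(85) = 64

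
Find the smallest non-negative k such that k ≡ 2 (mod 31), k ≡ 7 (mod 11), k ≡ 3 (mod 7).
1459

Using the Chinese Remainder Theorem:
M = product of moduli = 2387
For equation 1: M_1 = 77, 77 ≡ 15 (mod 31), inverse of 77 mod 31 is 29 (check: 15 × 29 = 435 ≡ 1 (mod 31))
For equation 2: M_2 = 217, 217 ≡ 8 (mod 11), inverse of 217 mod 11 is 7 (check: 8 × 7 = 56 ≡ 1 (mod 11))
For equation 3: M_3 = 341, 341 ≡ 5 (mod 7), inverse of 341 mod 7 is 3 (check: 5 × 3 = 15 ≡ 1 (mod 7))
Combine: k ≡ Σ r_i×M_i×(M_i⁻¹ mod m_i) = 2×77×29 + 7×217×7 + 3×341×3 = 4466 + 10633 + 3069 = 18168
18168 mod 2387 = 1459
k ≡ 1459 (mod 2387)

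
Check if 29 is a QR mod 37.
By Euler's criterion: 29^{18} ≡ 36 (mod 37). Since this equals -1 (≡ 36), 29 is not a QR.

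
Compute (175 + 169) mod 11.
3

(175 + 169) = 344
344 mod 11 = 3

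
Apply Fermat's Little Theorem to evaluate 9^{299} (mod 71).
27

By Fermat's Little Theorem, a^(p-1) ≡ 1 (mod p) for prime p and gcd(a, p) = 1
Here p = 71, so 9^70 ≡ 1 (mod 71)
We can reduce the exponent: 299 mod 70 = 19
So 9^299 ≡ 9^19 (mod 71)
Computing: 9^19 mod 71 = 27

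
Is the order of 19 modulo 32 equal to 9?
No, the actual order is 8, not 9.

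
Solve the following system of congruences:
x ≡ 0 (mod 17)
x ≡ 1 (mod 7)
85

Using the Chinese Remainder Theorem:
M = product of moduli = 119
For equation 1: M_1 = 7, 7 ≡ 7 (mod 17), inverse of 7 mod 17 is 5 (check: 7 × 5 = 35 ≡ 1 (mod 17))
For equation 2: M_2 = 17, 17 ≡ 3 (mod 7), inverse of 17 mod 7 is 5 (check: 3 × 5 = 15 ≡ 1 (mod 7))
Combine: x ≡ Σ r_i×M_i×(M_i⁻¹ mod m_i) = 0×7×5 + 1×17×5 = 0 + 85 = 85
85 mod 119 = 85
x ≡ 85 (mod 119)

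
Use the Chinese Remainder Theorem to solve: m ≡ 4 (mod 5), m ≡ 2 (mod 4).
M = 5 × 4 = 20. M₁ = 4, y₁ ≡ 4 (mod 5). M₂ = 5, y₂ ≡ 1 (mod 4). m = 4×4×4 + 2×5×1 ≡ 14 (mod 20)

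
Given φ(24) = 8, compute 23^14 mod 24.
By Euler: 23^{8} ≡ 1 (mod 24) since gcd(23, 24) = 1. 14 = 1×8 + 6. So 23^{14} ≡ 23^{6} ≡ 1 (mod 24)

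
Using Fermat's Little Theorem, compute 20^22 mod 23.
By Fermat's Little Theorem, 20^{22} ≡ 1 (mod 23) since 23 is prime and gcd(20, 23) = 1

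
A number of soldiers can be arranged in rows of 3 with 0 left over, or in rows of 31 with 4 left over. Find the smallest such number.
M = 3 × 31 = 93. M₁ = 31, y₁ ≡ 1 (mod 3). M₂ = 3, y₂ ≡ 21 (mod 31). n = 0×31×1 + 4×3×21 ≡ 66 (mod 93). The smallest positive such number is 66.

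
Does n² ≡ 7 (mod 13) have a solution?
By Euler's criterion: 7^{6} ≡ 12 (mod 13). Since this equals -1 (≡ 12), 7 is not a QR.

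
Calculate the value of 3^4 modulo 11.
4 = 4 (binary 100). Repeated squaring mod 11: 3^1 ≡ 3; 3^2 ≡ 3² = 9 ≡ 9; 3^4 ≡ 9² = 81 ≡ 4. So 3^4 ≡ 4 (mod 11).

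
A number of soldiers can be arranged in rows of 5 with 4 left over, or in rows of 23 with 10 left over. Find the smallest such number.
M = 5 × 23 = 115. M₁ = 23, y₁ ≡ 2 (mod 5). M₂ = 5, y₂ ≡ 14 (mod 23). r = 4×23×2 + 10×5×14 ≡ 79 (mod 115). The smallest positive such number is 79.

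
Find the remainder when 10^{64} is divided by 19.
By Fermat: 10^{18} ≡ 1 (mod 19). 64 = 3×18 + 10. So 10^{64} ≡ 10^{10} ≡ 9 (mod 19)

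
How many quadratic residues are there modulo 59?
For prime 59, there are (p-1)/2 = (59-1)/2 = 29 quadratic residues (excluding 0).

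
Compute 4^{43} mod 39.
4

Using successive squaring:
Binary expansion of 43: 101011
Powers of 4 mod 39 (each is the square of the previous):
  4^1 ≡ 4 (mod 39)
  4^2 ≡ 4² = 16 ≡ 16 (mod 39)
  4^4 ≡ 16² = 256 ≡ 22 (mod 39)
  4^8 ≡ 22² = 484 ≡ 16 (mod 39)
  4^16 ≡ 16² = 256 ≡ 22 (mod 39)
  4^32 ≡ 22² = 484 ≡ 16 (mod 39)
43 = 32 + 8 + 2 + 1, so 4^43 = 4^32 × 4^8 × 4^2 × 4^1 ≡ 16 × 16 × 16 × 4 (mod 39)
Multiplying step by step:
  16 × 16 = 256 ≡ 22 (mod 39)
  22 × 16 = 352 ≡ 1 (mod 39)
  1 × 4 = 4 ≡ 4 (mod 39)
Result: 4^43 ≡ 4 (mod 39)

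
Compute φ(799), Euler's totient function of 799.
736

Prime factorization: 799 = 17 × 47
Using the formula φ(n) = n × Π(1 - 1/p) for each prime factor p:
φ(799) = 799 × (1 - 1/17) × (1 - 1/47)
φ(799) = 736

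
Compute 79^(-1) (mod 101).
78

Using Extended Euclidean Algorithm:
gcd(79, 101) = 1
Bezout coefficients: 79 × -23 + 101 × 18 = 1
So 79 × -23 ≡ 1 (mod 101)
The inverse is -23 mod 101 = 78
Verification: 79 × 78 = 6162 = 61 × 101 + 1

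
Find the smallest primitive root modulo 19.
p - 1 = 18 has prime divisors 2, 3. h is a primitive root mod 19 iff h^(18/q) ≢ 1 (mod 19) for each such q.
h = 2: 2^9 ≡ 18, 2^6 ≡ 7 (mod 19); none is 1, so 2 has order 18 and is a primitive root.
The smallest primitive root mod 19 is g = 2.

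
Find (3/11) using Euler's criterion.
(3/11) = 3^{5} mod 11 = 1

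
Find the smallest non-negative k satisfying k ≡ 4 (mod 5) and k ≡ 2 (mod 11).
M = 5 × 11 = 55. M₁ = 11, y₁ ≡ 1 (mod 5). M₂ = 5, y₂ ≡ 9 (mod 11). k = 4×11×1 + 2×5×9 ≡ 24 (mod 55)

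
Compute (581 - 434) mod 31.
23

(581 - 434) = 147
147 mod 31 = 23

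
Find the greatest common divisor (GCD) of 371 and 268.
1

Using the Euclidean algorithm:
371 = 1 × 268 + 103
268 = 2 × 103 + 62
103 = 1 × 62 + 41
62 = 1 × 41 + 21
41 = 1 × 21 + 20
21 = 1 × 20 + 1
20 = 20 × 1 + 0

GCD(371, 268) = 1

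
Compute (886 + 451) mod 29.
3

(886 + 451) = 1337
1337 mod 29 = 3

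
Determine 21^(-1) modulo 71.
21^(-1) ≡ 44 (mod 71). Verification: 21 × 44 = 924 ≡ 1 (mod 71)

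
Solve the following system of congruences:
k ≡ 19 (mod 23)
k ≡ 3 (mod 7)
157

Using the Chinese Remainder Theorem:
M = product of moduli = 161
For equation 1: M_1 = 7, 7 ≡ 7 (mod 23), inverse of 7 mod 23 is 10 (check: 7 × 10 = 70 ≡ 1 (mod 23))
For equation 2: M_2 = 23, 23 ≡ 2 (mod 7), inverse of 23 mod 7 is 4 (check: 2 × 4 = 8 ≡ 1 (mod 7))
Combine: k ≡ Σ r_i×M_i×(M_i⁻¹ mod m_i) = 19×7×10 + 3×23×4 = 1330 + 276 = 1606
1606 mod 161 = 157
k ≡ 157 (mod 161)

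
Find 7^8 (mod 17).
8 = 8 (binary 1000). Repeated squaring mod 17: 7^1 ≡ 7; 7^2 ≡ 7² = 49 ≡ 15; 7^4 ≡ 15² = 225 ≡ 4; 7^8 ≡ 4² = 16 ≡ 16. So 7^8 ≡ 16 (mod 17).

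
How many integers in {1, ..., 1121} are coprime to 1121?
1044

Prime factorization: 1121 = 19 × 59
Using the formula φ(n) = n × Π(1 - 1/p) for each prime factor p:
φ(1121) = 1121 × (1 - 1/19) × (1 - 1/59)
φ(1121) = 1044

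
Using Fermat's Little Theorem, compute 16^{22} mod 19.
5

By Fermat's Little Theorem, a^(p-1) ≡ 1 (mod p) for prime p and gcd(a, p) = 1
Here p = 19, so 16^18 ≡ 1 (mod 19)
We can reduce the exponent: 22 mod 18 = 4
So 16^22 ≡ 16^4 (mod 19)
Computing: 16^4 mod 19 = 5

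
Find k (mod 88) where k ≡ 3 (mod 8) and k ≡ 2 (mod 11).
M = 8 × 11 = 88. M₁ = 11, y₁ ≡ 3 (mod 8). M₂ = 8, y₂ ≡ 7 (mod 11). k = 3×11×3 + 2×8×7 ≡ 35 (mod 88)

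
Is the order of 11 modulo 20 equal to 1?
No, the actual order is 2, not 1.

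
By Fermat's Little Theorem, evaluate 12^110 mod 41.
By Fermat: 12^{40} ≡ 1 (mod 41). 110 = 2×40 + 30. So 12^{110} ≡ 12^{30} ≡ 32 (mod 41)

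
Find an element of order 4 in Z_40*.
3 has order 4 mod 40 since 3^{4} ≡ 1 (mod 40) and no smaller power works.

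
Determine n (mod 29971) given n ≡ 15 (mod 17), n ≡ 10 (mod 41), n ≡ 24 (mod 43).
22642

Using the Chinese Remainder Theorem:
M = product of moduli = 29971
For equation 1: M_1 = 1763, 1763 ≡ 12 (mod 17), inverse of 1763 mod 17 is 10 (check: 12 × 10 = 120 ≡ 1 (mod 17))
For equation 2: M_2 = 731, 731 ≡ 34 (mod 41), inverse of 731 mod 41 is 35 (check: 34 × 35 = 1190 ≡ 1 (mod 41))
For equation 3: M_3 = 697, 697 ≡ 9 (mod 43), inverse of 697 mod 43 is 24 (check: 9 × 24 = 216 ≡ 1 (mod 43))
Combine: n ≡ Σ r_i×M_i×(M_i⁻¹ mod m_i) = 15×1763×10 + 10×731×35 + 24×697×24 = 264450 + 255850 + 401472 = 921772
921772 mod 29971 = 22642
n ≡ 22642 (mod 29971)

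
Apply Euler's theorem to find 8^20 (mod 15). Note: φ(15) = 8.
By Euler: 8^{8} ≡ 1 (mod 15) since gcd(8, 15) = 1. 20 = 2×8 + 4. So 8^{20} ≡ 8^{4} ≡ 1 (mod 15)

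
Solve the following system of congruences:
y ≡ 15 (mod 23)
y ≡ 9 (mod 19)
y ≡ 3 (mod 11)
1510

Using the Chinese Remainder Theorem:
M = product of moduli = 4807
For equation 1: M_1 = 209, 209 ≡ 2 (mod 23), inverse of 209 mod 23 is 12 (check: 2 × 12 = 24 ≡ 1 (mod 23))
For equation 2: M_2 = 253, 253 ≡ 6 (mod 19), inverse of 253 mod 19 is 16 (check: 6 × 16 = 96 ≡ 1 (mod 19))
For equation 3: M_3 = 437, 437 ≡ 8 (mod 11), inverse of 437 mod 11 is 7 (check: 8 × 7 = 56 ≡ 1 (mod 11))
Combine: y ≡ Σ r_i×M_i×(M_i⁻¹ mod m_i) = 15×209×12 + 9×253×16 + 3×437×7 = 37620 + 36432 + 9177 = 83229
83229 mod 4807 = 1510
y ≡ 1510 (mod 4807)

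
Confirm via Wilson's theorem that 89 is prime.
(88)! mod 89 = 88. Since this equals -1 (mod 89), Wilson confirms 89 is prime.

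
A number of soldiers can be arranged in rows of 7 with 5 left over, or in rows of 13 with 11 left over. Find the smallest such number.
M = 7 × 13 = 91. M₁ = 13, y₁ ≡ 6 (mod 7). M₂ = 7, y₂ ≡ 2 (mod 13). r = 5×13×6 + 11×7×2 ≡ 89 (mod 91). The smallest positive such number is 89.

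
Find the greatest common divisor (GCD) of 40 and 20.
20

Using the Euclidean algorithm:
40 = 2 × 20 + 0

GCD(40, 20) = 20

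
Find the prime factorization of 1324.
2^2 × 331

Divide by primes starting from smallest:
1324 ÷ 2 = 662
662 ÷ 2 = 331
331 ÷ 331 = 1

1324 = 2^2 × 331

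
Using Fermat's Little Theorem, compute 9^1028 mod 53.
By Fermat: 9^{52} ≡ 1 (mod 53). 1028 ≡ 40 (mod 52). So 9^{1028} ≡ 9^{40} ≡ 44 (mod 53)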